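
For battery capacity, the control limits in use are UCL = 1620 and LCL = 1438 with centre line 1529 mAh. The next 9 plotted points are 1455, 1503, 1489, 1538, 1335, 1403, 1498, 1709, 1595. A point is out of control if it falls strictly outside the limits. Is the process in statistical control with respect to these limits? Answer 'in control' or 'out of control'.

out of control

Compare each point to [1438, 1620]: sample 5 = 1335 < LCL; sample 6 = 1403 < LCL; sample 8 = 1709 > UCL.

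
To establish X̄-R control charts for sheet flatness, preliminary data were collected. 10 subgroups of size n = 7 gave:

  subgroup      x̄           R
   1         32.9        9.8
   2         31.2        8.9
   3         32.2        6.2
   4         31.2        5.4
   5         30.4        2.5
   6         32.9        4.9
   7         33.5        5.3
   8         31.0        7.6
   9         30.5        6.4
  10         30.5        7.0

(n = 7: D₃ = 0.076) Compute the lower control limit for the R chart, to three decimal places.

0.486

R̄ = (9.8 + 8.9 + 6.2 + 5.4 + 2.5 + 4.9 + 5.3 + 7.6 + 6.4 + 7.0) / 10 = 64.0000 / 10 = 6.4000
LCL_R = D₃·R̄ = 0.076 × 6.4000 = 0.4864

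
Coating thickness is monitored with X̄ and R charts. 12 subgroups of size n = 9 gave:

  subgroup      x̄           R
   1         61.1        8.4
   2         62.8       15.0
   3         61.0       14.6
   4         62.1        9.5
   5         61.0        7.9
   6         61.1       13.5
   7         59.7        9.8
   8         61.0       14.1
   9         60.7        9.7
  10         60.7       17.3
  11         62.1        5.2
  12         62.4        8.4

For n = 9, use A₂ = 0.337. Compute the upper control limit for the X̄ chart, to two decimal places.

65.05

X̄̄ = (61.1 + 62.8 + 61.0 + 62.1 + 61.0 + 61.1 + 59.7 + 61.0 + 60.7 + 60.7 + 62.1 + 62.4) / 12 = 735.7000 / 12 = 61.3083
R̄ = (8.4 + 15.0 + 14.6 + 9.5 + 7.9 + 13.5 + 9.8 + 14.1 + 9.7 + 17.3 + 5.2 + 8.4) / 12 = 133.4000 / 12 = 11.1167
UCL = X̄̄ + A₂·R̄ = 61.3083 + 0.337 × 11.1167 = 65.0547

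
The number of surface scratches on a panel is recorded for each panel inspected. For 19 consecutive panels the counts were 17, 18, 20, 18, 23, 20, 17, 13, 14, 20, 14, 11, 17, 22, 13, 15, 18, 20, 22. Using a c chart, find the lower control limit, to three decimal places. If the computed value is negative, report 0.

c̄ = (17 + 18 + 20 + 18 + 23 + 20 + 17 + 13 + 14 + 20 + 14 + 11 + 17 + 22 + 13 + 15 + 18 + 20 + 22) / 19 = 332 / 19 = 17.4737
LCL = c̄ − 3√c̄ = 17.4737 − 3 × 4.1802 = 4.9332

4.933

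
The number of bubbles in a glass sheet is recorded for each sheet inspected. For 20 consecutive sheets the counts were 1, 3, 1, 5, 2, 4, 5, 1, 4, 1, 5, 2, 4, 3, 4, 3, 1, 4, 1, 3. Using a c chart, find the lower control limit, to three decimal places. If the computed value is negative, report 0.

c̄ = (1 + 3 + 1 + 5 + 2 + 4 + 5 + 1 + 4 + 1 + 5 + 2 + 4 + 3 + 4 + 3 + 1 + 4 + 1 + 3) / 20 = 57 / 20 = 2.8500
LCL = c̄ − 3√c̄ = 2.8500 − 3 × 1.6882 = -2.2146 → 0 (cannot be negative)

0.000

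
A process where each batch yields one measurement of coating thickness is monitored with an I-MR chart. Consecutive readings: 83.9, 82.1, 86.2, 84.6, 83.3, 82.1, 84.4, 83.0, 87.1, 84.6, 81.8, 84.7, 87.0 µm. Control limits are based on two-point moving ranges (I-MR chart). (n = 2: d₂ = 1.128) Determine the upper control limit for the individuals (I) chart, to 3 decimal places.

90.488

X̄ = (83.9 + 82.1 + 86.2 + 84.6 + 83.3 + 82.1 + 84.4 + 83.0 + 87.1 + 84.6 + 81.8 + 84.7 + 87.0) / 13 = 84.2154
Moving ranges: 1.8, 4.1, 1.6, 1.3, 1.2, 2.3, 1.4, 4.1, 2.5, 2.8, 2.9, 2.3; M̄R̄ = 28.3000 / 12 = 2.3583
UCL = X̄ + 3·M̄R̄/d₂ = 84.2154 + 3 × 2.3583 / 1.128 = 90.4875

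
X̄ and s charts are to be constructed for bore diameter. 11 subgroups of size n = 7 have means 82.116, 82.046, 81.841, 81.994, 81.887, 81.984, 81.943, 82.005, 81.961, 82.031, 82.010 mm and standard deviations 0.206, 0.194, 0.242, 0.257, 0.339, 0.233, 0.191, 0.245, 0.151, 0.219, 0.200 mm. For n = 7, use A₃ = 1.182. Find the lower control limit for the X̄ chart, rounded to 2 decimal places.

X̄̄ = (82.116 + 82.046 + 81.841 + 81.994 + 81.887 + 81.984 + 81.943 + 82.005 + 81.961 + 82.031 + 82.010) / 11 = 81.9835
s̄ = (0.206 + 0.194 + 0.242 + 0.257 + 0.339 + 0.233 + 0.191 + 0.245 + 0.151 + 0.219 + 0.200) / 11 = 0.2252
LCL = X̄̄ − A₃·s̄ = 81.9835 − 1.182 × 0.2252 = 81.7173

81.72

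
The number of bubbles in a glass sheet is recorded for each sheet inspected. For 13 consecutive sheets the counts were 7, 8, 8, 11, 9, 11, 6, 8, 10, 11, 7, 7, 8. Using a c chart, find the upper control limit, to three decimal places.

c̄ = (7 + 8 + 8 + 11 + 9 + 11 + 6 + 8 + 10 + 11 + 7 + 7 + 8) / 13 = 111 / 13 = 8.5385
UCL = c̄ + 3√c̄ = 8.5385 + 3 × √8.5385 = 8.5385 + 3 × 2.9221 = 17.3047

17.305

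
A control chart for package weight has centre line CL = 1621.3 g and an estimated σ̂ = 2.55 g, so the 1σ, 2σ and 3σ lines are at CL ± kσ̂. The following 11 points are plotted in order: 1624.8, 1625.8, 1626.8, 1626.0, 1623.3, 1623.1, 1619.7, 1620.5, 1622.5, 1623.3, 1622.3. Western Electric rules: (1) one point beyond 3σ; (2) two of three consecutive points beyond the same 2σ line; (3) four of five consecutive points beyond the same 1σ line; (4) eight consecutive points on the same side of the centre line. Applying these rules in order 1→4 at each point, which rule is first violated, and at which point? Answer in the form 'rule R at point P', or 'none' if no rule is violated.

Zone of each point (C = within 1σ̂, B = 1σ̂–2σ̂, A = 2σ̂–3σ̂, * = beyond 3σ̂; sign = side of CL): 1:+B, 2:+B, 3:+A, 4:+B, 5:+C, 6:+C, 7:-C, 8:-C, 9:+C, 10:+C, 11:+C
Rule 3 (four of five consecutive points beyond the same 1σ limit) is satisfied at point 4.

rule 3 at point 4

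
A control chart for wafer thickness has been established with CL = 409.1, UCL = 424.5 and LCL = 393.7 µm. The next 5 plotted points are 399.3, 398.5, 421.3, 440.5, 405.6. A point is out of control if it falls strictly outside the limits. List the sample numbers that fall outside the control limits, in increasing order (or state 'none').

Compare each point to [393.7, 424.5]: sample 4 = 440.5 > UCL.

4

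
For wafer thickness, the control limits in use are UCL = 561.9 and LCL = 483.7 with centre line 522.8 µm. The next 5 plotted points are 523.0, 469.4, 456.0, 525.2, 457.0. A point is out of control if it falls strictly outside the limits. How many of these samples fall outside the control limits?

3

Compare each point to [483.7, 561.9]: sample 2 = 469.4 < LCL; sample 3 = 456.0 < LCL; sample 5 = 457.0 < LCL.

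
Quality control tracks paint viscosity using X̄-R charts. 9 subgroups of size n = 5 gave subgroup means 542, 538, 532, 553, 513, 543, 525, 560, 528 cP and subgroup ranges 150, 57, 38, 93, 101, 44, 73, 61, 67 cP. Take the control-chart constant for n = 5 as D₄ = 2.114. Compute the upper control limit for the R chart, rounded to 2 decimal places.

160.66

R̄ = (150 + 57 + 38 + 93 + 101 + 44 + 73 + 61 + 67) / 9 = 684.0000 / 9 = 76.0000
UCL_R = D₄·R̄ = 2.114 × 76.0000 = 160.6640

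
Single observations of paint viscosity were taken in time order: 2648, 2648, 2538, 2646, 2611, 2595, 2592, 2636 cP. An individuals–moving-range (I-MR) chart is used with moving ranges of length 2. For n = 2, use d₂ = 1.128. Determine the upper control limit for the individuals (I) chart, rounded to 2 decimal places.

X̄ = (2648 + 2648 + 2538 + 2646 + 2611 + 2595 + 2592 + 2636) / 8 = 2614.2500
Moving ranges: 0, 110, 108, 35, 16, 3, 44; M̄R̄ = 316.0000 / 7 = 45.1429
UCL = X̄ + 3·M̄R̄/d₂ = 2614.2500 + 3 × 45.1429 / 1.128 = 2734.3108

2734.31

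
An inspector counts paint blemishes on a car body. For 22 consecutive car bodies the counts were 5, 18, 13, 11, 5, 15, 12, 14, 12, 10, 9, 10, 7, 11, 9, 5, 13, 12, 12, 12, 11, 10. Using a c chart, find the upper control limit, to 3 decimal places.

c̄ = (5 + 18 + 13 + 11 + 5 + 15 + 12 + 14 + 12 + 10 + 9 + 10 + 7 + 11 + 9 + 5 + 13 + 12 + 12 + 12 + 11 + 10) / 22 = 236 / 22 = 10.7273
UCL = c̄ + 3√c̄ = 10.7273 + 3 × √10.7273 = 10.7273 + 3 × 3.2753 = 20.5530

20.553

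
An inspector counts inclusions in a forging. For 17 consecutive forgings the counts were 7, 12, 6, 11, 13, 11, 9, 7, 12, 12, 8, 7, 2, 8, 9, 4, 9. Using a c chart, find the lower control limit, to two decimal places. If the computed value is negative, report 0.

c̄ = (7 + 12 + 6 + 11 + 13 + 11 + 9 + 7 + 12 + 12 + 8 + 7 + 2 + 8 + 9 + 4 + 9) / 17 = 147 / 17 = 8.6471
LCL = c̄ − 3√c̄ = 8.6471 − 3 × 2.9406 = -0.1747 → 0 (cannot be negative)

0.00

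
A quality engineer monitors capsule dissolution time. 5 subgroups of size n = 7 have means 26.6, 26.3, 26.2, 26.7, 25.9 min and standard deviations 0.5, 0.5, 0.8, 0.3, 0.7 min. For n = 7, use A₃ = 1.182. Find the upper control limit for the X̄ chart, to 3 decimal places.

X̄̄ = (26.6 + 26.3 + 26.2 + 26.7 + 25.9) / 5 = 26.3400
s̄ = (0.5 + 0.5 + 0.8 + 0.3 + 0.7) / 5 = 0.5600
UCL = X̄̄ + A₃·s̄ = 26.3400 + 1.182 × 0.5600 = 27.0019

27.002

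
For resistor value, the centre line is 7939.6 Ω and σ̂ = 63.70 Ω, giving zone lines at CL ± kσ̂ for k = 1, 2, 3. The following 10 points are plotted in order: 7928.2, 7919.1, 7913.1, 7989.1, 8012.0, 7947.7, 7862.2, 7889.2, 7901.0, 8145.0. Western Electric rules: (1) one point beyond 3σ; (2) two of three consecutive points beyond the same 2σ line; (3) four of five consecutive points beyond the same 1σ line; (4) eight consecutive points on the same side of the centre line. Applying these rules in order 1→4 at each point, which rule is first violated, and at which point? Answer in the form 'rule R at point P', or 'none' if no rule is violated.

rule 1 at point 10

Zone of each point (C = within 1σ̂, B = 1σ̂–2σ̂, A = 2σ̂–3σ̂, * = beyond 3σ̂; sign = side of CL): 1:-C, 2:-C, 3:-C, 4:+C, 5:+B, 6:+C, 7:-B, 8:-C, 9:-C, 10:+*
Rule 1 (one point beyond the 3σ limits) is satisfied at point 10.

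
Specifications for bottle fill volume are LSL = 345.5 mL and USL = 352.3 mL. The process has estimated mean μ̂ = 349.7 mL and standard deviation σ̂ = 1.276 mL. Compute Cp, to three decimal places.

Cp = (USL − LSL) / (6σ̂) = (352.3 − 345.5) / (6 × 1.276) = 6.8000 / 7.6560 = 0.8882

0.888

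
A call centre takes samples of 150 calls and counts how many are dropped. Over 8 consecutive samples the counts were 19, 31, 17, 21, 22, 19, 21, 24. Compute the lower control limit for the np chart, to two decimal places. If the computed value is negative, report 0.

8.81

p̄ = Σdᵢ / (k·n) = 174 / (8 × 150) = 0.14500
LCL = np̄ − 3·√(np̄(1−p̄)) = 21.7500 − 3 × 4.3123 = 8.8130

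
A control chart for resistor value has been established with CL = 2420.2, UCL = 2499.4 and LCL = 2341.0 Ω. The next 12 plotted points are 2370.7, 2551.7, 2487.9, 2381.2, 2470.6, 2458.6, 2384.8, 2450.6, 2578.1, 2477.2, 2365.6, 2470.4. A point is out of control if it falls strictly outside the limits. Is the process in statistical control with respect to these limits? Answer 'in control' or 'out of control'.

Compare each point to [2341.0, 2499.4]: sample 2 = 2551.7 > UCL; sample 9 = 2578.1 > UCL.

out of control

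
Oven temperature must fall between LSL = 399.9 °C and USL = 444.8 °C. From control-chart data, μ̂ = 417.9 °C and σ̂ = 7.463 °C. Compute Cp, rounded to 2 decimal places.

1.00

Cp = (USL − LSL) / (6σ̂) = (444.8 − 399.9) / (6 × 7.463) = 44.9000 / 44.7780 = 1.0027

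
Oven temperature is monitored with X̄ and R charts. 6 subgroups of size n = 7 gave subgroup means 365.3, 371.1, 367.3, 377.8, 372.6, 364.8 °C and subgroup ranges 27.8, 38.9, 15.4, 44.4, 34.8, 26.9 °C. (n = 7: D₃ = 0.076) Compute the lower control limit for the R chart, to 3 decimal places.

2.384

R̄ = (27.8 + 38.9 + 15.4 + 44.4 + 34.8 + 26.9) / 6 = 188.2000 / 6 = 31.3667
LCL_R = D₃·R̄ = 0.076 × 31.3667 = 2.3839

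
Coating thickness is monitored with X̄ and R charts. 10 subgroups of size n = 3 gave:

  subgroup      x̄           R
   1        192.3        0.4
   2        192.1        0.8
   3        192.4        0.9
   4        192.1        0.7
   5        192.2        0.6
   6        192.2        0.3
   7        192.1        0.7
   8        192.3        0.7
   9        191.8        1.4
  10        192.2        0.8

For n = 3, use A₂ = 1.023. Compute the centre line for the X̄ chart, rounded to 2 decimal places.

192.17

X̄̄ = (192.3 + 192.1 + 192.4 + 192.1 + 192.2 + 192.2 + 192.1 + 192.3 + 191.8 + 192.2) / 10 = 1921.7000 / 10 = 192.1700
CL = X̄̄ = 192.1700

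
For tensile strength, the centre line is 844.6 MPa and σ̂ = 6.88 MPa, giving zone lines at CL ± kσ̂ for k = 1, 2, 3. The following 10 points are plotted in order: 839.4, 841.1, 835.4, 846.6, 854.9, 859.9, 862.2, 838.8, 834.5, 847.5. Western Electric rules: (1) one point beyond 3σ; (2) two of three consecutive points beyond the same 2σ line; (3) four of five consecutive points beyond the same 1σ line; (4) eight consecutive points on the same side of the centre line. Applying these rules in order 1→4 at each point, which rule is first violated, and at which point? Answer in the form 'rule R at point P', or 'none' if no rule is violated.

rule 2 at point 7

Zone of each point (C = within 1σ̂, B = 1σ̂–2σ̂, A = 2σ̂–3σ̂, * = beyond 3σ̂; sign = side of CL): 1:-C, 2:-C, 3:-B, 4:+C, 5:+B, 6:+A, 7:+A, 8:-C, 9:-B, 10:+C
Rule 2 (two of three consecutive points beyond the same 2σ limit) is satisfied at point 7.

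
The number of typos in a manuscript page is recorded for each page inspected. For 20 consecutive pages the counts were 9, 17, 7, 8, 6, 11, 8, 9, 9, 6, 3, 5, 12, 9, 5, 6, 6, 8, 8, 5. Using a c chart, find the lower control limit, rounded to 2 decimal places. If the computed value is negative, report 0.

0.00

c̄ = (9 + 17 + 7 + 8 + 6 + 11 + 8 + 9 + 9 + 6 + 3 + 5 + 12 + 9 + 5 + 6 + 6 + 8 + 8 + 5) / 20 = 157 / 20 = 7.8500
LCL = c̄ − 3√c̄ = 7.8500 − 3 × 2.8018 = -0.5554 → 0 (cannot be negative)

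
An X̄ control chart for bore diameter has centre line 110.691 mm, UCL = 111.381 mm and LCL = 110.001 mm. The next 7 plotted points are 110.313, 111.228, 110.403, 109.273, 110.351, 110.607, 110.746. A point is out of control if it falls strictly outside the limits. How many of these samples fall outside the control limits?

Compare each point to [110.001, 111.381]: sample 4 = 109.273 < LCL.

1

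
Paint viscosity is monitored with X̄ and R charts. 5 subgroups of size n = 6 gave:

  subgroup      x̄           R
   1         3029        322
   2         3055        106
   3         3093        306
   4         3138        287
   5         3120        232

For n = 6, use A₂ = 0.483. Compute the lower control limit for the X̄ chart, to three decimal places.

X̄̄ = (3029 + 3055 + 3093 + 3138 + 3120) / 5 = 15435.0000 / 5 = 3087.0000
R̄ = (322 + 106 + 306 + 287 + 232) / 5 = 1253.0000 / 5 = 250.6000
LCL = X̄̄ − A₂·R̄ = 3087.0000 − 0.483 × 250.6000 = 2965.9602

2965.960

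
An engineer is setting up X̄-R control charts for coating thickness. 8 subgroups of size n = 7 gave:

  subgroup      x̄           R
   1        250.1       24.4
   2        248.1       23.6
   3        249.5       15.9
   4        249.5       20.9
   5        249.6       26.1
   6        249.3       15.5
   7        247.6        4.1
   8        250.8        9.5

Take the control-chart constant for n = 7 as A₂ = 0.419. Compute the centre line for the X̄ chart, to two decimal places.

249.31

X̄̄ = (250.1 + 248.1 + 249.5 + 249.5 + 249.6 + 249.3 + 247.6 + 250.8) / 8 = 1994.5000 / 8 = 249.3125
CL = X̄̄ = 249.3125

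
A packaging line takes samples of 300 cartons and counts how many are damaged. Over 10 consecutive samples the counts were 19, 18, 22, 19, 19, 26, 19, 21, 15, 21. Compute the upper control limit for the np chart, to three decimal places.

32.831

p̄ = Σdᵢ / (k·n) = 199 / (10 × 300) = 0.06633
UCL = np̄ + 3·√(np̄(1−p̄)) = 19.9000 + 3 × √(19.9000×0.93367) = 19.9000 + 3 × 4.3104 = 32.8313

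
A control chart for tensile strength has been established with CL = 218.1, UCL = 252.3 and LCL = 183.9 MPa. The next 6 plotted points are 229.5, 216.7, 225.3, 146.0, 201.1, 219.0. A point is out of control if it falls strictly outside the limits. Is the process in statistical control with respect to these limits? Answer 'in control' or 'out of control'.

out of control

Compare each point to [183.9, 252.3]: sample 4 = 146.0 < LCL.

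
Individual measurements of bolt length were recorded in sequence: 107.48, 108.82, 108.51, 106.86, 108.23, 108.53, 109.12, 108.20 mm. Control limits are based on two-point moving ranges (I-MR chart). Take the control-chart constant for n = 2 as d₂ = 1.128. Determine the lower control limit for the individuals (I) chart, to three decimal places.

105.757

X̄ = (107.48 + 108.82 + 108.51 + 106.86 + 108.23 + 108.53 + 109.12 + 108.20) / 8 = 108.2188
Moving ranges: 1.34, 0.31, 1.65, 1.37, 0.30, 0.59, 0.92; M̄R̄ = 6.4800 / 7 = 0.9257
LCL = X̄ − 3·M̄R̄/d₂ = 108.2188 − 3 × 0.9257 / 1.128 = 105.7567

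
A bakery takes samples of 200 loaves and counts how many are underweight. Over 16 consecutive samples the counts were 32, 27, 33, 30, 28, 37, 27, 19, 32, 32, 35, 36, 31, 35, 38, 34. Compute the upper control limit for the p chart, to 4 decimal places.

0.2355

p̄ = Σdᵢ / (k·n) = 506 / (16 × 200) = 0.15812
UCL = p̄ + 3·√(p̄(1−p̄)/n) = 0.15812 + 3 × √(0.15812×0.84188/200) = 0.15812 + 3 × 0.02580 = 0.23552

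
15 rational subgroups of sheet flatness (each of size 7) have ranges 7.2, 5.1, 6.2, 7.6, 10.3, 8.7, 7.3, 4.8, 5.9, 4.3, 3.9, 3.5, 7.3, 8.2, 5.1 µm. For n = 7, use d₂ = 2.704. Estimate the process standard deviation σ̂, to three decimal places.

2.352

R̄ = (7.2 + 5.1 + 6.2 + 7.6 + 10.3 + 8.7 + 7.3 + 4.8 + 5.9 + 4.3 + 3.9 + 3.5 + 7.3 + 8.2 + 5.1) / 15 = 6.3600
σ̂ = R̄ / d₂ = 6.3600 / 2.704 = 2.3521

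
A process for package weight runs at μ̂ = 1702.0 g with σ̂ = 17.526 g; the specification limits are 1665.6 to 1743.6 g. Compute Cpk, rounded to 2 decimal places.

0.69

Cpu = (USL − μ̂) / (3σ̂) = (1743.6 − 1702.0) / (3 × 17.526) = 0.7912; Cpl = (μ̂ − LSL) / (3σ̂) = (1702.0 − 1665.6) / (3 × 17.526) = 0.6923; Cpk = min(Cpu, Cpl) = 0.6923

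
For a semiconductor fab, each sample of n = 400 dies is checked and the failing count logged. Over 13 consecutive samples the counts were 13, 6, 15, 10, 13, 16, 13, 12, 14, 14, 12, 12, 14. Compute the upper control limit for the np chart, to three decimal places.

23.101

p̄ = Σdᵢ / (k·n) = 164 / (13 × 400) = 0.03154
UCL = np̄ + 3·√(np̄(1−p̄)) = 12.6154 + 3 × √(12.6154×0.96846) = 12.6154 + 3 × 3.4954 = 23.1015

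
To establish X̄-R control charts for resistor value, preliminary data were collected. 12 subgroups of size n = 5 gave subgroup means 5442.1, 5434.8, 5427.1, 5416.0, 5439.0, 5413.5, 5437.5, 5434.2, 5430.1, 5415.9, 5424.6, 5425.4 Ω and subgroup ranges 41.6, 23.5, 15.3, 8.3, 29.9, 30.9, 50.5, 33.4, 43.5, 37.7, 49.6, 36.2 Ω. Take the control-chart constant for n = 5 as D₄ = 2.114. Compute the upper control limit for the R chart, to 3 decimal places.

R̄ = (41.6 + 23.5 + 15.3 + 8.3 + 29.9 + 30.9 + 50.5 + 33.4 + 43.5 + 37.7 + 49.6 + 36.2) / 12 = 400.4000 / 12 = 33.3667
UCL_R = D₄·R̄ = 2.114 × 33.3667 = 70.5371

70.537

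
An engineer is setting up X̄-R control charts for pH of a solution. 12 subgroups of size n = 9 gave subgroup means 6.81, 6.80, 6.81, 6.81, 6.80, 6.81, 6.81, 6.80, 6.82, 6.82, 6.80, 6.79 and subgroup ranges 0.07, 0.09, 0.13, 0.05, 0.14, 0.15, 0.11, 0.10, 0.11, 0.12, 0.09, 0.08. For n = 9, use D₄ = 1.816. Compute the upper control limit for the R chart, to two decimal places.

0.19

R̄ = (0.07 + 0.09 + 0.13 + 0.05 + 0.14 + 0.15 + 0.11 + 0.10 + 0.11 + 0.12 + 0.09 + 0.08) / 12 = 1.2400 / 12 = 0.1033
UCL_R = D₄·R̄ = 1.816 × 0.1033 = 0.1877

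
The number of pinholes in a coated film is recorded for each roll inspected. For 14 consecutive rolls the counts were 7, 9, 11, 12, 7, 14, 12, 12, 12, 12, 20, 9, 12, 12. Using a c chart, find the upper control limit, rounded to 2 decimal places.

c̄ = (7 + 9 + 11 + 12 + 7 + 14 + 12 + 12 + 12 + 12 + 20 + 9 + 12 + 12) / 14 = 161 / 14 = 11.5000
UCL = c̄ + 3√c̄ = 11.5000 + 3 × √11.5000 = 11.5000 + 3 × 3.3912 = 21.6735

21.67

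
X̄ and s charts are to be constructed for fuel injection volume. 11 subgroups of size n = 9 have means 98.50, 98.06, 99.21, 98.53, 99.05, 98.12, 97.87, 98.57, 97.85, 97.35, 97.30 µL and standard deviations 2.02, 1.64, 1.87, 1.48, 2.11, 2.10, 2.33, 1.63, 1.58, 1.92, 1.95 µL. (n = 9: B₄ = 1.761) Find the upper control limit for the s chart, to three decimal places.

3.303

s̄ = (2.02 + 1.64 + 1.87 + 1.48 + 2.11 + 2.10 + 2.33 + 1.63 + 1.58 + 1.92 + 1.95) / 11 = 1.8755
UCL_s = B₄·s̄ = 1.761 × 1.8755 = 3.3027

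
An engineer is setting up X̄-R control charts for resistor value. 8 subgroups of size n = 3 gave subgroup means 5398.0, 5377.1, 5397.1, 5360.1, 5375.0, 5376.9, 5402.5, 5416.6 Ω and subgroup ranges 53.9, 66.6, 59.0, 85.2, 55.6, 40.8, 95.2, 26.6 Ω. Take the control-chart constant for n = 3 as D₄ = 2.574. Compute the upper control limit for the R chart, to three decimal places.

R̄ = (53.9 + 66.6 + 59.0 + 85.2 + 55.6 + 40.8 + 95.2 + 26.6) / 8 = 482.9000 / 8 = 60.3625
UCL_R = D₄·R̄ = 2.574 × 60.3625 = 155.3731

155.373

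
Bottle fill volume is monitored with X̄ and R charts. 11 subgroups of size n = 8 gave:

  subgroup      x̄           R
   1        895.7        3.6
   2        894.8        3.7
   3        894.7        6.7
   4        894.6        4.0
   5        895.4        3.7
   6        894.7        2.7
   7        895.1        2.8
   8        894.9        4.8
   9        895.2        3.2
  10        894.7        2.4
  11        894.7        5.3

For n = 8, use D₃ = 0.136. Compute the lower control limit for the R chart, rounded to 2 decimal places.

0.53

R̄ = (3.6 + 3.7 + 6.7 + 4.0 + 3.7 + 2.7 + 2.8 + 4.8 + 3.2 + 2.4 + 5.3) / 11 = 42.9000 / 11 = 3.9000
LCL_R = D₃·R̄ = 0.136 × 3.9000 = 0.5304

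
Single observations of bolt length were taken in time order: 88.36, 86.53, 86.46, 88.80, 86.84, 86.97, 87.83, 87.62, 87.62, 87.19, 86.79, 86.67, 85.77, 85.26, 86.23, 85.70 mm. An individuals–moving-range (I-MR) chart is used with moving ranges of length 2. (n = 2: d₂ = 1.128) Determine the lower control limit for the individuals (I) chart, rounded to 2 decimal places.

X̄ = (88.36 + 86.53 + 86.46 + 88.80 + 86.84 + 86.97 + 87.83 + 87.62 + 87.62 + 87.19 + 86.79 + 86.67 + 85.77 + 85.26 + 86.23 + 85.70) / 16 = 86.9150
Moving ranges: 1.83, 0.07, 2.34, 1.96, 0.13, 0.86, 0.21, 0.00, 0.43, 0.40, 0.12, 0.90, 0.51, 0.97, 0.53; M̄R̄ = 11.2600 / 15 = 0.7507
LCL = X̄ − 3·M̄R̄/d₂ = 86.9150 − 3 × 0.7507 / 1.128 = 84.9185

84.92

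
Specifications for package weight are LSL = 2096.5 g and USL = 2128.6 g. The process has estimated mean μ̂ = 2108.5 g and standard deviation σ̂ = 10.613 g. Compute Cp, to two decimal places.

0.50

Cp = (USL − LSL) / (6σ̂) = (2128.6 − 2096.5) / (6 × 10.613) = 32.1000 / 63.6780 = 0.5041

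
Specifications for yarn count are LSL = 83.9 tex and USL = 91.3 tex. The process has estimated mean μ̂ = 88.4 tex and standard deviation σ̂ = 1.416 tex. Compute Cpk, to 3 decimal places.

0.683

Cpu = (USL − μ̂) / (3σ̂) = (91.3 − 88.4) / (3 × 1.416) = 0.6827; Cpl = (μ̂ − LSL) / (3σ̂) = (88.4 − 83.9) / (3 × 1.416) = 1.0593; Cpk = min(Cpu, Cpl) = 0.6827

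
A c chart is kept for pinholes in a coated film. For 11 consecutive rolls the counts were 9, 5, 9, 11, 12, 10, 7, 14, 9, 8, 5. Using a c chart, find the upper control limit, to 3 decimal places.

18.000

c̄ = (9 + 5 + 9 + 11 + 12 + 10 + 7 + 14 + 9 + 8 + 5) / 11 = 99 / 11 = 9.0000
UCL = c̄ + 3√c̄ = 9.0000 + 3 × √9.0000 = 9.0000 + 3 × 3.0000 = 18.0000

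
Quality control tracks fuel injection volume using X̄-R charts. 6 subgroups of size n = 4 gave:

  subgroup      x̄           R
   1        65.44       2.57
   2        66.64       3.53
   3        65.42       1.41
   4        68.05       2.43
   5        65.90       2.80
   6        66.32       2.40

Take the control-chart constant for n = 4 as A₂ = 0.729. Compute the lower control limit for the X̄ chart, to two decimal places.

X̄̄ = (65.44 + 66.64 + 65.42 + 68.05 + 65.90 + 66.32) / 6 = 397.7700 / 6 = 66.2950
R̄ = (2.57 + 3.53 + 1.41 + 2.43 + 2.80 + 2.40) / 6 = 15.1400 / 6 = 2.5233
LCL = X̄̄ − A₂·R̄ = 66.2950 − 0.729 × 2.5233 = 64.4555

64.46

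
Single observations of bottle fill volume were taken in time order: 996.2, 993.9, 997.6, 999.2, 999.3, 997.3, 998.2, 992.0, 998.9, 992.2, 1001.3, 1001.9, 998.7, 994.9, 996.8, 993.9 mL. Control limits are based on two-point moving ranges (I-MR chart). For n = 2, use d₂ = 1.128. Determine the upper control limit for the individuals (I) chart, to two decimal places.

X̄ = (996.2 + 993.9 + 997.6 + 999.2 + 999.3 + 997.3 + 998.2 + 992.0 + 998.9 + 992.2 + 1001.3 + 1001.9 + 998.7 + 994.9 + 996.8 + 993.9) / 16 = 997.0187
Moving ranges: 2.3, 3.7, 1.6, 0.1, 2.0, 0.9, 6.2, 6.9, 6.7, 9.1, 0.6, 3.2, 3.8, 1.9, 2.9; M̄R̄ = 51.9000 / 15 = 3.4600
UCL = X̄ + 3·M̄R̄/d₂ = 997.0187 + 3 × 3.4600 / 1.128 = 1006.2209

1006.22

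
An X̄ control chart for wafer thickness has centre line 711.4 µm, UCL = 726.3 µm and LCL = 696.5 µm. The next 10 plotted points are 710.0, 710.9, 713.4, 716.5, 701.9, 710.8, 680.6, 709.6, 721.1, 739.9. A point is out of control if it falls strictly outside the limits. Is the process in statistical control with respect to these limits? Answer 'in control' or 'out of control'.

out of control

Compare each point to [696.5, 726.3]: sample 7 = 680.6 < LCL; sample 10 = 739.9 > UCL.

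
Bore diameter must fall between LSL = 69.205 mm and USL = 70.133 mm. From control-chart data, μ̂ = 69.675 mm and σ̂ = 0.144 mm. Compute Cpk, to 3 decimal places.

Cpu = (USL − μ̂) / (3σ̂) = (70.133 − 69.675) / (3 × 0.144) = 1.0602; Cpl = (μ̂ − LSL) / (3σ̂) = (69.675 − 69.205) / (3 × 0.144) = 1.0880; Cpk = min(Cpu, Cpl) = 1.0602

1.060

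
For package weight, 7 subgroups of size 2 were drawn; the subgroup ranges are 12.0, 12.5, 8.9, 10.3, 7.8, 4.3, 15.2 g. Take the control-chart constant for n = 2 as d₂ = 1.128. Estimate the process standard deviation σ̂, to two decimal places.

8.99

R̄ = (12.0 + 12.5 + 8.9 + 10.3 + 7.8 + 4.3 + 15.2) / 7 = 10.1429
σ̂ = R̄ / d₂ = 10.1429 / 1.128 = 8.9919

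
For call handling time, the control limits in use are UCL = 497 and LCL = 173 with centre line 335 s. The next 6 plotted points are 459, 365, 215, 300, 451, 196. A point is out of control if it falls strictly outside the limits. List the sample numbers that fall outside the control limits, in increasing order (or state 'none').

none

All 6 points lie within [173, 497].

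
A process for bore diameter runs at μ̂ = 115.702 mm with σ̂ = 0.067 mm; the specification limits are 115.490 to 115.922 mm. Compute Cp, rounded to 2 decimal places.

1.07

Cp = (USL − LSL) / (6σ̂) = (115.922 − 115.490) / (6 × 0.067) = 0.4320 / 0.4020 = 1.0746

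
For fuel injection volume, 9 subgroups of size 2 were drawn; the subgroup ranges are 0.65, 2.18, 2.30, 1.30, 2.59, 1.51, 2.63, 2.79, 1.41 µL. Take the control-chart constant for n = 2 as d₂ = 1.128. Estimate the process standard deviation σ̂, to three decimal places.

R̄ = (0.65 + 2.18 + 2.30 + 1.30 + 2.59 + 1.51 + 2.63 + 2.79 + 1.41) / 9 = 1.9289
σ̂ = R̄ / d₂ = 1.9289 / 1.128 = 1.7100

1.710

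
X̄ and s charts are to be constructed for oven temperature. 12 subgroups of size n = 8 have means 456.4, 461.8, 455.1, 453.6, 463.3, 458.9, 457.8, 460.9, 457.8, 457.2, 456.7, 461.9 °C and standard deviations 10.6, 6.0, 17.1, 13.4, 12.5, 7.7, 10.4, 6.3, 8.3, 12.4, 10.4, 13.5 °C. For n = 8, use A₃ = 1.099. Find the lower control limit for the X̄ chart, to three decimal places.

X̄̄ = (456.4 + 461.8 + 455.1 + 453.6 + 463.3 + 458.9 + 457.8 + 460.9 + 457.8 + 457.2 + 456.7 + 461.9) / 12 = 458.4500
s̄ = (10.6 + 6.0 + 17.1 + 13.4 + 12.5 + 7.7 + 10.4 + 6.3 + 8.3 + 12.4 + 10.4 + 13.5) / 12 = 10.7167
LCL = X̄̄ − A₃·s̄ = 458.4500 − 1.099 × 10.7167 = 446.6724

446.672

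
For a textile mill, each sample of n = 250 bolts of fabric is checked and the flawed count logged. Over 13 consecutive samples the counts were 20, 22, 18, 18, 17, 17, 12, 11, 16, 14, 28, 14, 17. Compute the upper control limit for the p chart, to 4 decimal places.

p̄ = Σdᵢ / (k·n) = 224 / (13 × 250) = 0.06892
UCL = p̄ + 3·√(p̄(1−p̄)/n) = 0.06892 + 3 × √(0.06892×0.93108/250) = 0.06892 + 3 × 0.01602 = 0.11699

0.1170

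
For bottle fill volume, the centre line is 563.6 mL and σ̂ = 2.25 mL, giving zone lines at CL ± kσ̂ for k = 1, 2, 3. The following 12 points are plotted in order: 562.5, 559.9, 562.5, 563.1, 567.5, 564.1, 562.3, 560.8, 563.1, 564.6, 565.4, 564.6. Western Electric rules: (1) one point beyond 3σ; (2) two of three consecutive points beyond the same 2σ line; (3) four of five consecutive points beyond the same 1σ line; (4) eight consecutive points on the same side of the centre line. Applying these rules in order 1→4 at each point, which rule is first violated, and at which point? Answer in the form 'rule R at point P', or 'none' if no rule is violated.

none

Zone of each point (C = within 1σ̂, B = 1σ̂–2σ̂, A = 2σ̂–3σ̂, * = beyond 3σ̂; sign = side of CL): 1:-C, 2:-B, 3:-C, 4:-C, 5:+B, 6:+C, 7:-C, 8:-B, 9:-C, 10:+C, 11:+C, 12:+C
No rule fires across all 12 points.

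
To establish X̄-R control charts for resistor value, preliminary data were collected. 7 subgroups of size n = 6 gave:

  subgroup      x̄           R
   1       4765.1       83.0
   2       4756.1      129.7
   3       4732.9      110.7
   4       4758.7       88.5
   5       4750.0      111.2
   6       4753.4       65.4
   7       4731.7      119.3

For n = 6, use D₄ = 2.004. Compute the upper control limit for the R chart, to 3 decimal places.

R̄ = (83.0 + 129.7 + 110.7 + 88.5 + 111.2 + 65.4 + 119.3) / 7 = 707.8000 / 7 = 101.1143
UCL_R = D₄·R̄ = 2.004 × 101.1143 = 202.6330

202.633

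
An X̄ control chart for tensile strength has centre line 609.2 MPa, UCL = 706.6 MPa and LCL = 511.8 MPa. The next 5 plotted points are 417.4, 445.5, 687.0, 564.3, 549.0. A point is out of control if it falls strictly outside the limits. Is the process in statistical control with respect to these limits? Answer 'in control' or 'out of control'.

Compare each point to [511.8, 706.6]: sample 1 = 417.4 < LCL; sample 2 = 445.5 < LCL.

out of control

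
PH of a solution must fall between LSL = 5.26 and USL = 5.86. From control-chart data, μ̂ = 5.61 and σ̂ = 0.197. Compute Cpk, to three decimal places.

Cpu = (USL − μ̂) / (3σ̂) = (5.86 − 5.61) / (3 × 0.197) = 0.4230; Cpl = (μ̂ − LSL) / (3σ̂) = (5.61 − 5.26) / (3 × 0.197) = 0.5922; Cpk = min(Cpu, Cpl) = 0.4230

0.423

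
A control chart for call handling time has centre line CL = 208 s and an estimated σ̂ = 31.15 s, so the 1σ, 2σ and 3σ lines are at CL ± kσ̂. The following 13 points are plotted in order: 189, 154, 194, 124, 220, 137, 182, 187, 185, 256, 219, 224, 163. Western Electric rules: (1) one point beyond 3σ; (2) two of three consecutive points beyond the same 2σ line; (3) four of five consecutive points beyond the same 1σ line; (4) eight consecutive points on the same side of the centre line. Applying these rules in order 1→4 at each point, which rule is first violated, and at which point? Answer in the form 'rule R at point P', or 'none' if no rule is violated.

Zone of each point (C = within 1σ̂, B = 1σ̂–2σ̂, A = 2σ̂–3σ̂, * = beyond 3σ̂; sign = side of CL): 1:-C, 2:-B, 3:-C, 4:-A, 5:+C, 6:-A, 7:-C, 8:-C, 9:-C, 10:+B, 11:+C, 12:+C, 13:-B
Rule 2 (two of three consecutive points beyond the same 2σ limit) is satisfied at point 6.

rule 2 at point 6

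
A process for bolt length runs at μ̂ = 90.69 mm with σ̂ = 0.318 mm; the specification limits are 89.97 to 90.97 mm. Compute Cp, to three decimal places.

Cp = (USL − LSL) / (6σ̂) = (90.97 − 89.97) / (6 × 0.318) = 1.0000 / 1.9080 = 0.5241

0.524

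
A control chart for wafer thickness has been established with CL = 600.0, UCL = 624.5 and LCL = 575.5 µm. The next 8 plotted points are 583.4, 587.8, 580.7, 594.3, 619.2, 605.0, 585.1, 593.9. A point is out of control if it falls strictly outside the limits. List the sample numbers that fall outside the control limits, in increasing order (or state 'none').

All 8 points lie within [575.5, 624.5].

none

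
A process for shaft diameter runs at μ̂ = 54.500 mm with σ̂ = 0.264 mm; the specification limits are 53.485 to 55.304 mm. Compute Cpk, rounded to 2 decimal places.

Cpu = (USL − μ̂) / (3σ̂) = (55.304 − 54.500) / (3 × 0.264) = 1.0152; Cpl = (μ̂ − LSL) / (3σ̂) = (54.500 − 53.485) / (3 × 0.264) = 1.2816; Cpk = min(Cpu, Cpl) = 1.0152

1.02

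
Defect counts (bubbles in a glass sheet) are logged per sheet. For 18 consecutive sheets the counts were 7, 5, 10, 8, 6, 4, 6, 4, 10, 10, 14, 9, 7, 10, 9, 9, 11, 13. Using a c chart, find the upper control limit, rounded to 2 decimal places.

c̄ = (7 + 5 + 10 + 8 + 6 + 4 + 6 + 4 + 10 + 10 + 14 + 9 + 7 + 10 + 9 + 9 + 11 + 13) / 18 = 152 / 18 = 8.4444
UCL = c̄ + 3√c̄ = 8.4444 + 3 × √8.4444 = 8.4444 + 3 × 2.9059 = 17.1622

17.16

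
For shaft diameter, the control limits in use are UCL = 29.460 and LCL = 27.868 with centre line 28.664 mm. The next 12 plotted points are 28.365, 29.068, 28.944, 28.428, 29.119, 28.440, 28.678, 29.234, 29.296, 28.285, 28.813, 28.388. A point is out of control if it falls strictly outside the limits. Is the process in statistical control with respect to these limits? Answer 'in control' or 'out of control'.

in control

All 12 points lie within [27.868, 29.460].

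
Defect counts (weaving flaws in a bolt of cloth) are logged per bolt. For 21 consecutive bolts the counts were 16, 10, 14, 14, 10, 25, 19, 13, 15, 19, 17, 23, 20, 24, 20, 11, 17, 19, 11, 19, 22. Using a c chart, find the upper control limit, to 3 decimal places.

c̄ = (16 + 10 + 14 + 14 + 10 + 25 + 19 + 13 + 15 + 19 + 17 + 23 + 20 + 24 + 20 + 11 + 17 + 19 + 11 + 19 + 22) / 21 = 358 / 21 = 17.0476
UCL = c̄ + 3√c̄ = 17.0476 + 3 × √17.0476 = 17.0476 + 3 × 4.1289 = 29.4342

29.434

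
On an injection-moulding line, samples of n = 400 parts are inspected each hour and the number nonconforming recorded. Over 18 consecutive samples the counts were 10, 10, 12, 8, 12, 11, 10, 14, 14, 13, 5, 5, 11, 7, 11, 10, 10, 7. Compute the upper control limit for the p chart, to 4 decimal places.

0.0484

p̄ = Σdᵢ / (k·n) = 180 / (18 × 400) = 0.02500
UCL = p̄ + 3·√(p̄(1−p̄)/n) = 0.02500 + 3 × √(0.02500×0.97500/400) = 0.02500 + 3 × 0.00781 = 0.04842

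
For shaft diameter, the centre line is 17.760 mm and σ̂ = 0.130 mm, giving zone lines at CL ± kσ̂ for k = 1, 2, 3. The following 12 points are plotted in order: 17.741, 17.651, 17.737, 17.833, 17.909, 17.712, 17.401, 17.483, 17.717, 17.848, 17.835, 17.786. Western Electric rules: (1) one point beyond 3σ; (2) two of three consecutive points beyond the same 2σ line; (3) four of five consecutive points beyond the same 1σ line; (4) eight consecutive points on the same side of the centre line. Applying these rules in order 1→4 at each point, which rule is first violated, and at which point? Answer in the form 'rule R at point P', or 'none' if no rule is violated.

Zone of each point (C = within 1σ̂, B = 1σ̂–2σ̂, A = 2σ̂–3σ̂, * = beyond 3σ̂; sign = side of CL): 1:-C, 2:-C, 3:-C, 4:+C, 5:+B, 6:-C, 7:-A, 8:-A, 9:-C, 10:+C, 11:+C, 12:+C
Rule 2 (two of three consecutive points beyond the same 2σ limit) is satisfied at point 8.

rule 2 at point 8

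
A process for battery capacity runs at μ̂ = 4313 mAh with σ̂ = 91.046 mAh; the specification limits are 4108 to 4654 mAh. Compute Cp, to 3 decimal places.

0.999

Cp = (USL − LSL) / (6σ̂) = (4654 − 4108) / (6 × 91.046) = 546.0000 / 546.2760 = 0.9995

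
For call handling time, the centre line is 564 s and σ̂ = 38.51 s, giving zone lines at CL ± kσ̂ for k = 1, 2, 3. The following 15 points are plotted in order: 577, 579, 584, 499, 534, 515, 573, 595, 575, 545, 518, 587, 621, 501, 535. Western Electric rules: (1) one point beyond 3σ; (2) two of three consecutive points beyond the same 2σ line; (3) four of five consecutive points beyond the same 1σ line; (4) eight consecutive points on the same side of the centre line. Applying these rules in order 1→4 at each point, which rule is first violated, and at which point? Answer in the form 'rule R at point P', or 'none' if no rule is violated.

none

Zone of each point (C = within 1σ̂, B = 1σ̂–2σ̂, A = 2σ̂–3σ̂, * = beyond 3σ̂; sign = side of CL): 1:+C, 2:+C, 3:+C, 4:-B, 5:-C, 6:-B, 7:+C, 8:+C, 9:+C, 10:-C, 11:-B, 12:+C, 13:+B, 14:-B, 15:-C
No rule fires across all 15 points.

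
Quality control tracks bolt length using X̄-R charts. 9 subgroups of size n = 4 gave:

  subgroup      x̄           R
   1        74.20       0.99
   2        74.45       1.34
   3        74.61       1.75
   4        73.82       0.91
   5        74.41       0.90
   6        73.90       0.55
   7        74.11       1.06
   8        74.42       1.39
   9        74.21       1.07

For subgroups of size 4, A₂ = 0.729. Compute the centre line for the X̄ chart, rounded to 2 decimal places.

74.24

X̄̄ = (74.20 + 74.45 + 74.61 + 73.82 + 74.41 + 73.90 + 74.11 + 74.42 + 74.21) / 9 = 668.1300 / 9 = 74.2367
CL = X̄̄ = 74.2367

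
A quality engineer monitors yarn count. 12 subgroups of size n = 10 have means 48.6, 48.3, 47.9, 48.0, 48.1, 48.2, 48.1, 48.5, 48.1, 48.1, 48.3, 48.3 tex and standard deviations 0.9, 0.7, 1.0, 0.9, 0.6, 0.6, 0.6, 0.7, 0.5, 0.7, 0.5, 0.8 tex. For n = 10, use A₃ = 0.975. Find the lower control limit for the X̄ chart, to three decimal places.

X̄̄ = (48.6 + 48.3 + 47.9 + 48.0 + 48.1 + 48.2 + 48.1 + 48.5 + 48.1 + 48.1 + 48.3 + 48.3) / 12 = 48.2083
s̄ = (0.9 + 0.7 + 1.0 + 0.9 + 0.6 + 0.6 + 0.6 + 0.7 + 0.5 + 0.7 + 0.5 + 0.8) / 12 = 0.7083
LCL = X̄̄ − A₃·s̄ = 48.2083 − 0.975 × 0.7083 = 47.5177

47.518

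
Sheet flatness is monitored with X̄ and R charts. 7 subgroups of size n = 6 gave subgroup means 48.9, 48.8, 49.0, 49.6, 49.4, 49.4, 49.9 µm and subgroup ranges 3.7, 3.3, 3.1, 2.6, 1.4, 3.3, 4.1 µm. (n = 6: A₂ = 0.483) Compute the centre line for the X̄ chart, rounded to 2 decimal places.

X̄̄ = (48.9 + 48.8 + 49.0 + 49.6 + 49.4 + 49.4 + 49.9) / 7 = 345.0000 / 7 = 49.2857
CL = X̄̄ = 49.2857

49.29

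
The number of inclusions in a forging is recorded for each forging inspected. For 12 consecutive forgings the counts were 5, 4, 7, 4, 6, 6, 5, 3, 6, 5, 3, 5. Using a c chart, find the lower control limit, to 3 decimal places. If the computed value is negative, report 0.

c̄ = (5 + 4 + 7 + 4 + 6 + 6 + 5 + 3 + 6 + 5 + 3 + 5) / 12 = 59 / 12 = 4.9167
LCL = c̄ − 3√c̄ = 4.9167 − 3 × 2.2174 = -1.7354 → 0 (cannot be negative)

0.000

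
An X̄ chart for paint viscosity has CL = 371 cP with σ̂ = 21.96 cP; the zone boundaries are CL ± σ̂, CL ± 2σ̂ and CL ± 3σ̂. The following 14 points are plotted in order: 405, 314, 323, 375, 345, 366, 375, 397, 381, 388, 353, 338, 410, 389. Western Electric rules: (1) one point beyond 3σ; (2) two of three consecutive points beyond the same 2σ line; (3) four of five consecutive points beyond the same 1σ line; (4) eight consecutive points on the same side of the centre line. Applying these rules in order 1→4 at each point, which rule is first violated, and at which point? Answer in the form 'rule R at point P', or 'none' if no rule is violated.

rule 2 at point 3

Zone of each point (C = within 1σ̂, B = 1σ̂–2σ̂, A = 2σ̂–3σ̂, * = beyond 3σ̂; sign = side of CL): 1:+B, 2:-A, 3:-A, 4:+C, 5:-B, 6:-C, 7:+C, 8:+B, 9:+C, 10:+C, 11:-C, 12:-B, 13:+B, 14:+C
Rule 2 (two of three consecutive points beyond the same 2σ limit) is satisfied at point 3.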